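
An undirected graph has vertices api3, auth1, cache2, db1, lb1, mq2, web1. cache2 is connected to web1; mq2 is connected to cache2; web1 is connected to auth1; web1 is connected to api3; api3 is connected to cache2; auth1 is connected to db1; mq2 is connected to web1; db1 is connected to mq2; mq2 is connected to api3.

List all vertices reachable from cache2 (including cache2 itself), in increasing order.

api3, auth1, cache2, db1, mq2, web1

Start at cache2.
Its neighbours: api3, mq2, web1.
Then their neighbours: auth1, db1.
Nothing further is reachable.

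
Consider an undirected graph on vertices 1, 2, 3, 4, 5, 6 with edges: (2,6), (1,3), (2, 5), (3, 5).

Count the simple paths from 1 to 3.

1–3

1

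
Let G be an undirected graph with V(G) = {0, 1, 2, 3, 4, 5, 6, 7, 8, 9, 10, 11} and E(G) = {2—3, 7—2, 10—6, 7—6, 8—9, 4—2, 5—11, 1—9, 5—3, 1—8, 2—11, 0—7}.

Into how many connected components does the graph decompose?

2

From 0: component {0, 2, 3, 4, 5, 6, 7, 10, 11}.
From 1: component {1, 8, 9}.
That's 2 components.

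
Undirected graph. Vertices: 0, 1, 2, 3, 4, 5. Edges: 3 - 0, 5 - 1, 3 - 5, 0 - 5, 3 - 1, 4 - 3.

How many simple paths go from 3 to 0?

3

3–0
3–1–5–0
3–5–0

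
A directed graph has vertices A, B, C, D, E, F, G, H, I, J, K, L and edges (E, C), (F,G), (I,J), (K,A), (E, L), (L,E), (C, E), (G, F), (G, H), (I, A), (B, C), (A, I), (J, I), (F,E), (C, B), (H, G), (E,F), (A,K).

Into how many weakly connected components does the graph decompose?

3

From A: component {A, I, J, K}.
From B: component {B, C, E, F, G, H, L}.
From D: component {D}.
That's 3 components.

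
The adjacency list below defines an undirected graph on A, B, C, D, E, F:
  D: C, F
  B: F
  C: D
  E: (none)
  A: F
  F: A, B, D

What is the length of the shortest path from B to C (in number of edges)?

Distance 0: B.
Distance 1: F.
Distance 2: A, D.
Distance 3: C — contains C.

3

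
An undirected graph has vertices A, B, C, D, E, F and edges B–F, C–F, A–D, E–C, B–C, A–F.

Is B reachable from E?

Yes

Explore from E.
Distance 1: reach C.
Distance 2: reach B, F.
Found B.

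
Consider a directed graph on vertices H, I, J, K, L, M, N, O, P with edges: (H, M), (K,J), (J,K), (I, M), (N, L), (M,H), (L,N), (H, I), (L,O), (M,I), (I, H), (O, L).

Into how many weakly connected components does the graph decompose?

4

From H: component {H, I, M}.
From J: component {J, K}.
From L: component {L, N, O}.
From P: component {P}.
That's 4 components.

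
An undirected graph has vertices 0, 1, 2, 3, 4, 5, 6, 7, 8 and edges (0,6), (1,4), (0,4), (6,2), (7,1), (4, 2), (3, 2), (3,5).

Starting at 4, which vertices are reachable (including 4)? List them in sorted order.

0, 1, 2, 3, 4, 5, 6, 7

Start at 4.
Its neighbours: 0, 1, 2.
Then their neighbours: 3, 6, 7.
Then next layer: 5.
Nothing further is reachable.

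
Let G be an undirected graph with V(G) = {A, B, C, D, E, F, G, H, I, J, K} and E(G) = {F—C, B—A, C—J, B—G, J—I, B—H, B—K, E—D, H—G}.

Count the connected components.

3

From A: component {A, B, G, H, K}.
From C: component {C, F, I, J}.
From D: component {D, E}.
That's 3 components.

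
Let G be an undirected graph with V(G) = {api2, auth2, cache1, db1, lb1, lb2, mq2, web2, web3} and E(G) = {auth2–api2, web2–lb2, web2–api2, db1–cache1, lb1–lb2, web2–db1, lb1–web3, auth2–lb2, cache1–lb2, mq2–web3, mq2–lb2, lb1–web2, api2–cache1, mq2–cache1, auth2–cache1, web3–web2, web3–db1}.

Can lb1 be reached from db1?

Explore from db1.
Distance 1: reach cache1, web2, web3.
Distance 2: reach api2, auth2, lb1, lb2, mq2.
Found lb1.

Yes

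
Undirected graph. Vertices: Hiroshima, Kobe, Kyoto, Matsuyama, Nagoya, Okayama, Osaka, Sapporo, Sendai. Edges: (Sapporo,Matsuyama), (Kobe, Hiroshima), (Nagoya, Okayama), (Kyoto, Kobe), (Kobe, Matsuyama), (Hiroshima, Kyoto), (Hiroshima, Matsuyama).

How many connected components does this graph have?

From Hiroshima: component {Hiroshima, Kobe, Kyoto, Matsuyama, Sapporo}.
From Nagoya: component {Nagoya, Okayama}.
From Osaka: component {Osaka}.
From Sendai: component {Sendai}.
That's 4 components.

4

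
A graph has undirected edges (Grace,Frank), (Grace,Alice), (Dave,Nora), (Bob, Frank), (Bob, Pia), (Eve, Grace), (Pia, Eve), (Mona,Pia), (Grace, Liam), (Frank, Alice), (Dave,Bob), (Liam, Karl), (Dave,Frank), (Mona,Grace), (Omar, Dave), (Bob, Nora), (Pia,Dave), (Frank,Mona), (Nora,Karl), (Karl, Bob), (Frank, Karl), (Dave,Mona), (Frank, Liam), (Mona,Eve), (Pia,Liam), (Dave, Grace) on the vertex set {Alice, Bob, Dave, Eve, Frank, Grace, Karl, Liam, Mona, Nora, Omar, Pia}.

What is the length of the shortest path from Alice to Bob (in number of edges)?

2

Distance 0: Alice.
Distance 1: Frank, Grace.
Distance 2: Bob, Dave, Eve, Karl, Liam, Mona — contains Bob.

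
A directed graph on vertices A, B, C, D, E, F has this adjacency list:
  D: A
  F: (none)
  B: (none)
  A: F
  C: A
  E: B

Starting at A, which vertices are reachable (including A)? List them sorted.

A, F

Start at A.
Its neighbours: F.
Nothing further is reachable.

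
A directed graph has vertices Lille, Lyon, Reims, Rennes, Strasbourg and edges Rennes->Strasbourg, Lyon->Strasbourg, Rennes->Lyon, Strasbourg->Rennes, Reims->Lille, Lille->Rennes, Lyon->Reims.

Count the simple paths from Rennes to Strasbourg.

2

Rennes→Lyon→Strasbourg
Rennes→Strasbourg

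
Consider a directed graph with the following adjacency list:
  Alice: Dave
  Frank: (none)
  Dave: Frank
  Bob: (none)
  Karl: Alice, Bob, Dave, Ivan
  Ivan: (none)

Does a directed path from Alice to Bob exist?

No

Explore from Alice.
Distance 1: reach Dave.
Distance 2: reach Frank.
The search from Alice is exhausted; no directed path reaches Bob.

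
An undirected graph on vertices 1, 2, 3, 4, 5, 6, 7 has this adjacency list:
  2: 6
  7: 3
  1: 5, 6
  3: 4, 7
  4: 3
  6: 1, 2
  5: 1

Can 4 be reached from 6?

Explore from 6.
Distance 1: reach 1, 2.
Distance 2: reach 5.
The search is exhausted without reaching 4; it lies in a different component.

No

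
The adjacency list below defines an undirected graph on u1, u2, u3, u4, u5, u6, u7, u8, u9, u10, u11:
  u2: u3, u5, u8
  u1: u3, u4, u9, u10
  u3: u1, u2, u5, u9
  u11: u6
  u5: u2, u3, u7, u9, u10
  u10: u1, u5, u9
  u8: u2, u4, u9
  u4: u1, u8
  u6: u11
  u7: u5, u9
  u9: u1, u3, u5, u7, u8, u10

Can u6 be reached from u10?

Explore from u10.
Distance 1: reach u1, u5, u9.
Distance 2: reach u2, u3, u4, u7, u8.
The search is exhausted without reaching u6; it lies in a different component.

No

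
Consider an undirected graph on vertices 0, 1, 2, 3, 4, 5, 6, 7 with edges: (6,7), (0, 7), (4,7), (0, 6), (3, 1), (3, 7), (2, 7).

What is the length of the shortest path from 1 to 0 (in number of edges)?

Distance 0: 1.
Distance 1: 3.
Distance 2: 7.
Distance 3: 0, 2, 4, 6 — contains 0.

3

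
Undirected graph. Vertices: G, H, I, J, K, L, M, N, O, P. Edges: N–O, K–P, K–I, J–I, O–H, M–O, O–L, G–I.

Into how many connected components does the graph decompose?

2

From G: component {G, I, J, K, P}.
From H: component {H, L, M, N, O}.
That's 2 components.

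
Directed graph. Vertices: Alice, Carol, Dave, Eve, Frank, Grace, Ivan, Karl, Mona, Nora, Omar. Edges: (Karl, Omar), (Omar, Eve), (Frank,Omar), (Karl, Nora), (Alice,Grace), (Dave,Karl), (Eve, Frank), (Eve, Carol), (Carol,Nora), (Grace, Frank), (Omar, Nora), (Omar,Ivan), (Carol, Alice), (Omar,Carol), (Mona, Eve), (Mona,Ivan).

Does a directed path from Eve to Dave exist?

No

Explore from Eve.
Distance 1: reach Carol, Frank.
Distance 2: reach Alice, Nora, Omar.
Distance 3: reach Grace, Ivan.
The search from Eve is exhausted; no directed path reaches Dave.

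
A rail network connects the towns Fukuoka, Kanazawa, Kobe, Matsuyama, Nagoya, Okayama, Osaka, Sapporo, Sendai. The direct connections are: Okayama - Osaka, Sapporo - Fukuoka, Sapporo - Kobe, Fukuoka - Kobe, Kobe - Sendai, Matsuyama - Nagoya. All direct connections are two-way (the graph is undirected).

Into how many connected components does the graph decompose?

From Fukuoka: component {Fukuoka, Kobe, Sapporo, Sendai}.
From Kanazawa: component {Kanazawa}.
From Matsuyama: component {Matsuyama, Nagoya}.
From Okayama: component {Okayama, Osaka}.
That's 4 components.

4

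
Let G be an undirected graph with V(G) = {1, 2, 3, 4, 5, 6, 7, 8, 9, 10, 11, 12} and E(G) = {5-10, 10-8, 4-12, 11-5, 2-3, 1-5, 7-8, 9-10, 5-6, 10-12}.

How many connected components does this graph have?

2

From 1: component {1, 4, 5, 6, 7, 8, 9, 10, 11, 12}.
From 2: component {2, 3}.
That's 2 components.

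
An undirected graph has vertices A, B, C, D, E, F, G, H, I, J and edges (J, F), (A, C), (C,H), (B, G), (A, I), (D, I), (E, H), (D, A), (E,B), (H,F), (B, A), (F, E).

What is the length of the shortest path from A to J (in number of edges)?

4

Distance 0: A.
Distance 1: B, C, D, I.
Distance 2: E, G, H.
Distance 3: F.
Distance 4: J — contains J.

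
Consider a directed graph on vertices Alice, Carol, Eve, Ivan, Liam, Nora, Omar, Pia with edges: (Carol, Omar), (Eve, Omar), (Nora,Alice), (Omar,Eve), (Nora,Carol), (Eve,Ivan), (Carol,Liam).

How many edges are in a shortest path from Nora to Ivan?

4

Distance 0: Nora.
Distance 1: Alice, Carol.
Distance 2: Liam, Omar.
Distance 3: Eve.
Distance 4: Ivan — contains Ivan.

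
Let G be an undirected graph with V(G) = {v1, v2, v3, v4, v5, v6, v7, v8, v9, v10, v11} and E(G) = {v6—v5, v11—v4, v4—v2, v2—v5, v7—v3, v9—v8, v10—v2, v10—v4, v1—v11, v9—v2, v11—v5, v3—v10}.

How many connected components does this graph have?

From v1: component {v1, v2, v3, v4, v5, v6, v7, v8, v9, v10, v11}.
That's 1 component.

1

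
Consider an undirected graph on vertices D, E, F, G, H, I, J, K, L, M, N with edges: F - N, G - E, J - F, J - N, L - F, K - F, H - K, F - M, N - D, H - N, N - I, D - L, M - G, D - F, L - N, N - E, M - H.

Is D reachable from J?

Yes

Explore from J.
Distance 1: reach F, N.
Distance 2: reach D, E, H, I, K, L, M.
Found D.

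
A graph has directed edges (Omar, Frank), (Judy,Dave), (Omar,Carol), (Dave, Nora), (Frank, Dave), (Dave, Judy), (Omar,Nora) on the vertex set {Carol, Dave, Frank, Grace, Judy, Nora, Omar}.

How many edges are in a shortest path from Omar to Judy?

3

Distance 0: Omar.
Distance 1: Carol, Frank, Nora.
Distance 2: Dave.
Distance 3: Judy — contains Judy.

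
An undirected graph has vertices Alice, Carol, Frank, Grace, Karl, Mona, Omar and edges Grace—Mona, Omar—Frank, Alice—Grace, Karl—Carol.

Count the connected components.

3

From Alice: component {Alice, Grace, Mona}.
From Carol: component {Carol, Karl}.
From Frank: component {Frank, Omar}.
That's 3 components.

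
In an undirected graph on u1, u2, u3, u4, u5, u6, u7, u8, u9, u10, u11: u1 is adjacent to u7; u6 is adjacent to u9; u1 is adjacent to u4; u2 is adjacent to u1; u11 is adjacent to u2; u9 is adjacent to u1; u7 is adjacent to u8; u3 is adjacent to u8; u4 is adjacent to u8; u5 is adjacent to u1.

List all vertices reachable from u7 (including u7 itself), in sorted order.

Start at u7.
Its neighbours: u1, u8.
Then their neighbours: u2, u3, u4, u5, u9.
Then next layer: u6, u11.
Nothing further is reachable.

u1, u2, u3, u4, u5, u6, u7, u8, u9, u11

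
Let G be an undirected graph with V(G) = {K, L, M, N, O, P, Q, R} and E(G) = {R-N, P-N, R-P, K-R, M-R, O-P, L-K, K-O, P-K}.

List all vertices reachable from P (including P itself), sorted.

Start at P.
Its neighbours: K, N, O, R.
Then their neighbours: L, M.
Nothing further is reachable.

K, L, M, N, O, P, R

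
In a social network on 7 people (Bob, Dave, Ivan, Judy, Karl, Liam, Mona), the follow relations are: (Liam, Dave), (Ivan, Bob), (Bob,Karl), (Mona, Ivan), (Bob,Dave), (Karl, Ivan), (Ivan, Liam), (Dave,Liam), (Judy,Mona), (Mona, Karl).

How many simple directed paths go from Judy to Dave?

Judy→Mona→Ivan→Bob→Dave
Judy→Mona→Ivan→Liam→Dave
Judy→Mona→Karl→Ivan→Bob→Dave
Judy→Mona→Karl→Ivan→Liam→Dave

4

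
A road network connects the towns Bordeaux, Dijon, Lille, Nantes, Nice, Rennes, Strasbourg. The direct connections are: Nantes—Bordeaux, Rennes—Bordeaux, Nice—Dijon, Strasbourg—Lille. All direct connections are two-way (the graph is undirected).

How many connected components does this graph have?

From Bordeaux: component {Bordeaux, Nantes, Rennes}.
From Dijon: component {Dijon, Nice}.
From Lille: component {Lille, Strasbourg}.
That's 3 components.

3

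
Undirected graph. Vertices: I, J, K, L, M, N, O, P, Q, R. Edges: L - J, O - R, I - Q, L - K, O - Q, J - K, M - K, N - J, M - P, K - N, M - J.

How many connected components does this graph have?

From I: component {I, O, Q, R}.
From J: component {J, K, L, M, N, P}.
That's 2 components.

2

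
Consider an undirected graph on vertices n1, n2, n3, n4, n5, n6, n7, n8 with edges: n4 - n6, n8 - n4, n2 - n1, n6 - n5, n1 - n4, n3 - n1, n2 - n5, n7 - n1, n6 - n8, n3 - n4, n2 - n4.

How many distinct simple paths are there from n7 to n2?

n7–n1–n2
n7–n1–n3–n4–n2
n7–n1–n3–n4–n6–n5–n2
n7–n1–n3–n4–n8–n6–n5–n2
n7–n1–n4–n2
n7–n1–n4–n6–n5–n2
n7–n1–n4–n8–n6–n5–n2

7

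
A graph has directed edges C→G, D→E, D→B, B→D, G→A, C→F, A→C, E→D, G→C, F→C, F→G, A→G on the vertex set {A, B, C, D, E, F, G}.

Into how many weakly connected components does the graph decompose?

From A: component {A, C, F, G}.
From B: component {B, D, E}.
That's 2 components.

2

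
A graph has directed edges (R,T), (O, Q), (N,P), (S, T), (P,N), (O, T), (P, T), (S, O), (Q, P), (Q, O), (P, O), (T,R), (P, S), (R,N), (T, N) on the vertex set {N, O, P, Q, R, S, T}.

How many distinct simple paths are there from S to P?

S→O→Q→P
S→O→T→N→P
S→O→T→R→N→P
S→T→N→P
S→T→R→N→P

5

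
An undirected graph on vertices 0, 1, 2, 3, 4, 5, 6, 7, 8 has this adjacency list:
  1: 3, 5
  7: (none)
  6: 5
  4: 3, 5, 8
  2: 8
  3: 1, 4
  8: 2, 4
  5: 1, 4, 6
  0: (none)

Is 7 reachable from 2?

Explore from 2.
Distance 1: reach 8.
Distance 2: reach 4.
Distance 3: reach 3, 5.
Distance 4: reach 1, 6.
The search is exhausted without reaching 7; it lies in a different component.

No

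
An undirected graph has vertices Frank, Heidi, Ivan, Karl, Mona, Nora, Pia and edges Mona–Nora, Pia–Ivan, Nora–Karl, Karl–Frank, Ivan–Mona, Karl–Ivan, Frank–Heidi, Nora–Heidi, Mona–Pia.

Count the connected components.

1

From Frank: component {Frank, Heidi, Ivan, Karl, Mona, Nora, Pia}.
That's 1 component.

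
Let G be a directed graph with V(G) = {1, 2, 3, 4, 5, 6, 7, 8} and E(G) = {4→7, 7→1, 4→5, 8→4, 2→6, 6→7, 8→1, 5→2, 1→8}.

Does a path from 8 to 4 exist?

Explore from 8.
Distance 1: reach 1, 4.
Found 4.

Yes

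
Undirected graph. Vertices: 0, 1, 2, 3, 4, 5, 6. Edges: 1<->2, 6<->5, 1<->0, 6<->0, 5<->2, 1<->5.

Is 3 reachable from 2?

No

Explore from 2.
Distance 1: reach 1, 5.
Distance 2: reach 0, 6.
The search is exhausted without reaching 3; it lies in a different component.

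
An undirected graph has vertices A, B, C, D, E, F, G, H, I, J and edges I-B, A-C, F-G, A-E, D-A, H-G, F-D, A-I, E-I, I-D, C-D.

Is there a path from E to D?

Yes

Explore from E.
Distance 1: reach A, I.
Distance 2: reach B, C, D.
Found D.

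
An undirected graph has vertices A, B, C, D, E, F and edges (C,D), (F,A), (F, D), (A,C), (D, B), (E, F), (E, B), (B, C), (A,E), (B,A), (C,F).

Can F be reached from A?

Yes

Explore from A.
Distance 1: reach B, C, E, F.
Found F.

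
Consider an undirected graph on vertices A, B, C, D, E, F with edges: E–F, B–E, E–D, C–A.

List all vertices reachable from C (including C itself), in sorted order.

A, C

Start at C.
Its neighbours: A.
Nothing further is reachable.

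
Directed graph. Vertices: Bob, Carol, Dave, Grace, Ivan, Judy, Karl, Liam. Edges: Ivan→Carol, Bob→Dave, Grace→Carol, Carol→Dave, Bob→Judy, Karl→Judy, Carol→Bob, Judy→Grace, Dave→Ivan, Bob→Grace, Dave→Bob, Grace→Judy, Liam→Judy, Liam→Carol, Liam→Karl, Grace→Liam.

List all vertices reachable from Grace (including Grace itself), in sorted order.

Start at Grace.
Its neighbours: Carol, Judy, Liam.
Then their neighbours: Bob, Dave, Karl.
Then next layer: Ivan.
Every vertex is now reached.

Bob, Carol, Dave, Grace, Ivan, Judy, Karl, Liam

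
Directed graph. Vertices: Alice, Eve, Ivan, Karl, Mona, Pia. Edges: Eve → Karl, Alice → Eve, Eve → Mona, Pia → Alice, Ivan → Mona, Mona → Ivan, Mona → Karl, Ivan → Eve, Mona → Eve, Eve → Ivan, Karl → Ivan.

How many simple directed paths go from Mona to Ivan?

Mona→Eve→Ivan
Mona→Eve→Karl→Ivan
Mona→Ivan
Mona→Karl→Ivan

4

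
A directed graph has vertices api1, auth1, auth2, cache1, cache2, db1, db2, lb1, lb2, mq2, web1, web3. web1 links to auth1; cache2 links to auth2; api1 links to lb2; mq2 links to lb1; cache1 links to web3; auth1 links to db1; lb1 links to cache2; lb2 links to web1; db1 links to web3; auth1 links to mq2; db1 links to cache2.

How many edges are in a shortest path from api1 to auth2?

Distance 0: api1.
Distance 1: lb2.
Distance 2: web1.
Distance 3: auth1.
Distance 4: db1, mq2.
Distance 5: cache2, lb1, web3.
Distance 6: auth2 — contains auth2.

6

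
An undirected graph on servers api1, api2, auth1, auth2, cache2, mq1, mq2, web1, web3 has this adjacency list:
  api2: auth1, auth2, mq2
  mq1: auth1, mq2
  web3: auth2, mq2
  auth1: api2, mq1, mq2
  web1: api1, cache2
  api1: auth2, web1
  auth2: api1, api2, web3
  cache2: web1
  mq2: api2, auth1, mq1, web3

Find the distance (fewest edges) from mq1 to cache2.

Distance 0: mq1.
Distance 1: auth1, mq2.
Distance 2: api2, web3.
Distance 3: auth2.
Distance 4: api1.
Distance 5: web1.
Distance 6: cache2 — contains cache2.

6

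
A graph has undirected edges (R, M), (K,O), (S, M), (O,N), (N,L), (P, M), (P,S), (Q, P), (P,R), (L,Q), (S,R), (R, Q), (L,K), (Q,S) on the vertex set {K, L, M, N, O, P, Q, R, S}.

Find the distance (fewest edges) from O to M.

Distance 0: O.
Distance 1: K, N.
Distance 2: L.
Distance 3: Q.
Distance 4: P, R, S.
Distance 5: M — contains M.

5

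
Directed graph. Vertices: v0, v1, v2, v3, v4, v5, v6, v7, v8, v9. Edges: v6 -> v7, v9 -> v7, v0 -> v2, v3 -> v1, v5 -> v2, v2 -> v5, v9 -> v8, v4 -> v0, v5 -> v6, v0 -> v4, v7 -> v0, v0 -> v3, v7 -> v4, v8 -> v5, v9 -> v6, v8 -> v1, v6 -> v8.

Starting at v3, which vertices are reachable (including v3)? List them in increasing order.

Start at v3.
Its neighbours: v1.
Nothing further is reachable.

v1, v3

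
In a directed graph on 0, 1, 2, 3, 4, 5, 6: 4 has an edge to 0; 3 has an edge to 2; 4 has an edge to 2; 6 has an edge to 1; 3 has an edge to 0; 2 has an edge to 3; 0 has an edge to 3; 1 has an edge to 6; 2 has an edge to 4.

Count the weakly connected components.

From 0: component {0, 2, 3, 4}.
From 1: component {1, 6}.
From 5: component {5}.
That's 3 components.

3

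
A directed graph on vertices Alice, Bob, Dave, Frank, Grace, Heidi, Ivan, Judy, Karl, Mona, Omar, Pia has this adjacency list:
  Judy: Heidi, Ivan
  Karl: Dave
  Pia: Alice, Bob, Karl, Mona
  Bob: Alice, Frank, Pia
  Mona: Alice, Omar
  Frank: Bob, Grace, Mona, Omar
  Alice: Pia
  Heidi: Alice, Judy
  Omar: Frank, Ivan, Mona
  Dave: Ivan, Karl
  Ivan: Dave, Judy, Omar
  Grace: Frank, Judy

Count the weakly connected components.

1

From Alice: component {Alice, Bob, Dave, Frank, Grace, Heidi, Ivan, Judy, Karl, Mona, Omar, Pia}.
That's 1 component.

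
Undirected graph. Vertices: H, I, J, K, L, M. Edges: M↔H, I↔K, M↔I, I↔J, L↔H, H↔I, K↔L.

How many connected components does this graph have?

1

From H: component {H, I, J, K, L, M}.
That's 1 component.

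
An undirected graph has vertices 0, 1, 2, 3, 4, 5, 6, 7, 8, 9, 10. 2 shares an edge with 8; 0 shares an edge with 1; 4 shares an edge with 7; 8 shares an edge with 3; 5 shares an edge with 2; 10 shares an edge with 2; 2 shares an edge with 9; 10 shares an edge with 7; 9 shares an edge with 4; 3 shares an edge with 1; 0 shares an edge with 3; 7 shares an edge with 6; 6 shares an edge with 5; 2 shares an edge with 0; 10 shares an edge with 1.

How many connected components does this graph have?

From 0: component {0, 1, 2, 3, 4, 5, 6, 7, 8, 9, 10}.
That's 1 component.

1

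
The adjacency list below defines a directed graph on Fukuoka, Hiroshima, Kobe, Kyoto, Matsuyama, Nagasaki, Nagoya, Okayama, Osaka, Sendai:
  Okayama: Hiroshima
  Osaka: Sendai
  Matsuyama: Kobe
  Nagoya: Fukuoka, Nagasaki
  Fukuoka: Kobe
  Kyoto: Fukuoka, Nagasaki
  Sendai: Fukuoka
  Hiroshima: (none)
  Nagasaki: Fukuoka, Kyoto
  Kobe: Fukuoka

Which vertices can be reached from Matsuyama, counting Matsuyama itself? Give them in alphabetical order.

Fukuoka, Kobe, Matsuyama

Start at Matsuyama.
Its neighbours: Kobe.
Then their neighbours: Fukuoka.
Nothing further is reachable.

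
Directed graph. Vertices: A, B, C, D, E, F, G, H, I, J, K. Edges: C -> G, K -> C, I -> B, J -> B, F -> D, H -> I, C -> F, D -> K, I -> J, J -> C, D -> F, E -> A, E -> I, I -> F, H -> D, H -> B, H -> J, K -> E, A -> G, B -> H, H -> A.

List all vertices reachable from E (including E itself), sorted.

Start at E.
Its neighbours: A, I.
Then their neighbours: B, F, G, J.
Then next layer: C, D, H.
Then next layer: K.
Every vertex is now reached.

A, B, C, D, E, F, G, H, I, J, K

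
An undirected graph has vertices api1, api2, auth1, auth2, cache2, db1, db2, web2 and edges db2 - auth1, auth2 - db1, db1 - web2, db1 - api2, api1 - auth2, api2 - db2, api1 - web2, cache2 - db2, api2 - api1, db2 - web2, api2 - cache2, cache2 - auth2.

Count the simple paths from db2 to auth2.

16

db2–api2–api1–auth2
db2–api2–api1–web2–db1–auth2
db2–api2–cache2–auth2
db2–api2–db1–auth2
db2–api2–db1–web2–api1–auth2
db2–cache2–api2–api1–auth2
db2–cache2–api2–api1–web2–db1–auth2
db2–cache2–api2–db1–auth2
... and 8 more.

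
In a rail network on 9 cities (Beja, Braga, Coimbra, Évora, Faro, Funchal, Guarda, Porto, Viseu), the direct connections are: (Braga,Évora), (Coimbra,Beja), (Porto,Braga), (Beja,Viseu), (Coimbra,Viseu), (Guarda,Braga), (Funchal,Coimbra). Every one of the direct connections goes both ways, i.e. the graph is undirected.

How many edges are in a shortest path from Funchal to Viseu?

2

Distance 0: Funchal.
Distance 1: Coimbra.
Distance 2: Beja, Viseu — contains Viseu.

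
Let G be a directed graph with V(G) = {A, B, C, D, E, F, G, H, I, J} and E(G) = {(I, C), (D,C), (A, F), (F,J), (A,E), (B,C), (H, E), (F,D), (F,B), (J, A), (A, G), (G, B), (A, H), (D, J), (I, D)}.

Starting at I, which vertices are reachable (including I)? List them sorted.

A, B, C, D, E, F, G, H, I, J

Start at I.
Its neighbours: C, D.
Then their neighbours: J.
Then next layer: A.
Then next layer: E, F, G, H.
Then next layer: B.
Every vertex is now reached.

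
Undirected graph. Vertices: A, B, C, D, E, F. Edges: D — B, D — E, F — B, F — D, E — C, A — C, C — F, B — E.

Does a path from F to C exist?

Yes

Explore from F.
Distance 1: reach B, C, D.
Found C.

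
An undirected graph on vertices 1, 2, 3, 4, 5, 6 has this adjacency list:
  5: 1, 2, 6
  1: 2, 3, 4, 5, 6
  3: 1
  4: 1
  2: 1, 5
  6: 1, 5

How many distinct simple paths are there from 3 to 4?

1

3–1–4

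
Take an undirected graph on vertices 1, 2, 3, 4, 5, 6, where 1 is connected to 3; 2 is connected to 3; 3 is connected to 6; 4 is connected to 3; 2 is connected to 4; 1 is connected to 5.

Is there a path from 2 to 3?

Yes

Explore from 2.
Distance 1: reach 3, 4.
Found 3.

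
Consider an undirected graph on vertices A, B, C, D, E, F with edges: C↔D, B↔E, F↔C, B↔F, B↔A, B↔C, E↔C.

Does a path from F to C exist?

Yes

Explore from F.
Distance 1: reach B, C.
Found C.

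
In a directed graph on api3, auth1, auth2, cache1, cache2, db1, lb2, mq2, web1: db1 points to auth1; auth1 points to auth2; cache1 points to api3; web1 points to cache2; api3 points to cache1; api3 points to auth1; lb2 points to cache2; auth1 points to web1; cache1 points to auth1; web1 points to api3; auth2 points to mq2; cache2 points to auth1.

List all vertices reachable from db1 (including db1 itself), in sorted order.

Start at db1.
Its neighbours: auth1.
Then their neighbours: auth2, web1.
Then next layer: api3, cache2, mq2.
Then next layer: cache1.
Nothing further is reachable.

api3, auth1, auth2, cache1, cache2, db1, mq2, web1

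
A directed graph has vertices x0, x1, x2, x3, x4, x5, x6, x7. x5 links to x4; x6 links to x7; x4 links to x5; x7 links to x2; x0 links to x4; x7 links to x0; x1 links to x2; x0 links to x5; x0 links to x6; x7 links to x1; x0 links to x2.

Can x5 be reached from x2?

x2 has no outgoing edges, so nothing is reachable from it.

No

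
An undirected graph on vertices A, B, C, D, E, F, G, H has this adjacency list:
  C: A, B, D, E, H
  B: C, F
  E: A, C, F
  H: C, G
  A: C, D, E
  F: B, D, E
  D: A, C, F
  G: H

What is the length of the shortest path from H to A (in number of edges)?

Distance 0: H.
Distance 1: C, G.
Distance 2: A, B, D, E — contains A.

2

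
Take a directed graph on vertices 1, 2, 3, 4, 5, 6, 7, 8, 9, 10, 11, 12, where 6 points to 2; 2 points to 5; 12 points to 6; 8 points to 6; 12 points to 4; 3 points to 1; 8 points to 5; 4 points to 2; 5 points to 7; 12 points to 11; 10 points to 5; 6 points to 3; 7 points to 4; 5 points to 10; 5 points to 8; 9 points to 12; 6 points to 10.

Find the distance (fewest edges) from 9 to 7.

5

Distance 0: 9.
Distance 1: 12.
Distance 2: 4, 6, 11.
Distance 3: 2, 3, 10.
Distance 4: 1, 5.
Distance 5: 7, 8 — contains 7.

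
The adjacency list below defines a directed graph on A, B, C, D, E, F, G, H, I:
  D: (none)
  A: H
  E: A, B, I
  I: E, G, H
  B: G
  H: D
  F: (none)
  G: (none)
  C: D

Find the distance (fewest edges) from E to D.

3

Distance 0: E.
Distance 1: A, B, I.
Distance 2: G, H.
Distance 3: D — contains D.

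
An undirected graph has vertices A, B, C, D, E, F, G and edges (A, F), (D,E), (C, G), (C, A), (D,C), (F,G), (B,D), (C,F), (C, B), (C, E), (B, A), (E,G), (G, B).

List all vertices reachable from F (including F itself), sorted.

A, B, C, D, E, F, G

Start at F.
Its neighbours: A, C, G.
Then their neighbours: B, D, E.
Every vertex is now reached.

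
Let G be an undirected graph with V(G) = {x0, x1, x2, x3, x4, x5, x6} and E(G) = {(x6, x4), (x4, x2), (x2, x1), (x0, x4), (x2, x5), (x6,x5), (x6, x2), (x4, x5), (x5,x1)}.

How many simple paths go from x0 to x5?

7

x0–x4–x2–x1–x5
x0–x4–x2–x5
x0–x4–x2–x6–x5
x0–x4–x5
x0–x4–x6–x2–x1–x5
x0–x4–x6–x2–x5
x0–x4–x6–x5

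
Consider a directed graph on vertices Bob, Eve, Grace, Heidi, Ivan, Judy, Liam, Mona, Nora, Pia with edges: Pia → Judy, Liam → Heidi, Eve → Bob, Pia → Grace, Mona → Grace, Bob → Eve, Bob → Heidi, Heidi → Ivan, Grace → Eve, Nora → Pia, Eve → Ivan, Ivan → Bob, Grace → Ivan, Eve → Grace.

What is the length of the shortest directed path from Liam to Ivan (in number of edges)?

Distance 0: Liam.
Distance 1: Heidi.
Distance 2: Ivan — contains Ivan.

2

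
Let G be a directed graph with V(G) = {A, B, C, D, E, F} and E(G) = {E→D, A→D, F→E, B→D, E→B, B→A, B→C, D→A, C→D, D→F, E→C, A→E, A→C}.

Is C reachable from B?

Yes

Explore from B.
Distance 1: reach A, C, D.
Found C.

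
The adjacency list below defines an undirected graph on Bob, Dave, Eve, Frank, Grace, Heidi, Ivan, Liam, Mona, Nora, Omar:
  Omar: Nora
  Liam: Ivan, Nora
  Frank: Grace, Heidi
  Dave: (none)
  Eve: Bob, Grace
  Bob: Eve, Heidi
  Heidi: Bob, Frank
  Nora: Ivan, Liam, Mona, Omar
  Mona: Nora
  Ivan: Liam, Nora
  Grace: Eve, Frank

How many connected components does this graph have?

From Bob: component {Bob, Eve, Frank, Grace, Heidi}.
From Dave: component {Dave}.
From Ivan: component {Ivan, Liam, Mona, Nora, Omar}.
That's 3 components.

3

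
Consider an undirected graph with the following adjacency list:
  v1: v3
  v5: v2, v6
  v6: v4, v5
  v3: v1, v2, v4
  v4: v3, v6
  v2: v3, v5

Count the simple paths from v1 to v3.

1

v1–v3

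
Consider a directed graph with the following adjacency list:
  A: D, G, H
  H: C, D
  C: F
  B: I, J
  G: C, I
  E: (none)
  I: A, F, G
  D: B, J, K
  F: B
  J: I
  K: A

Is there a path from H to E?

No

Explore from H.
Distance 1: reach C, D.
Distance 2: reach B, F, J, K.
Distance 3: reach A, I.
Distance 4: reach G.
The search from H is exhausted; no directed path reaches E.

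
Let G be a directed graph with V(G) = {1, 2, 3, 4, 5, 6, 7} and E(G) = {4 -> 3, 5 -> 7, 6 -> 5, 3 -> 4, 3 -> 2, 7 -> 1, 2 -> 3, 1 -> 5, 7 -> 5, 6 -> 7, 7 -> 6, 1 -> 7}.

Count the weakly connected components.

2

From 1: component {1, 5, 6, 7}.
From 2: component {2, 3, 4}.
That's 2 components.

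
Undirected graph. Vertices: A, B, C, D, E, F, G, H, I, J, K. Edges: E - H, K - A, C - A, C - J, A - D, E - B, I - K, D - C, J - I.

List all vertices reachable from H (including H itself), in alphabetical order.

Start at H.
Its neighbours: E.
Then their neighbours: B.
Nothing further is reachable.

B, E, H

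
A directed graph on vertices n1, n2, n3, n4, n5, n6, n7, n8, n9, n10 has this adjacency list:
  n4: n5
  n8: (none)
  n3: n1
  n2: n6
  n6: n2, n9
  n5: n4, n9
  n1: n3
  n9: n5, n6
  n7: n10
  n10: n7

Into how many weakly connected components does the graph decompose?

From n1: component {n1, n3}.
From n2: component {n2, n4, n5, n6, n9}.
From n7: component {n7, n10}.
From n8: component {n8}.
That's 4 components.

4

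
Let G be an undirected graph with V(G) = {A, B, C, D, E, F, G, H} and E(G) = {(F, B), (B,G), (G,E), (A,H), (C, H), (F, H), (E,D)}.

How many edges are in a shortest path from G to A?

Distance 0: G.
Distance 1: B, E.
Distance 2: D, F.
Distance 3: H.
Distance 4: A, C — contains A.

4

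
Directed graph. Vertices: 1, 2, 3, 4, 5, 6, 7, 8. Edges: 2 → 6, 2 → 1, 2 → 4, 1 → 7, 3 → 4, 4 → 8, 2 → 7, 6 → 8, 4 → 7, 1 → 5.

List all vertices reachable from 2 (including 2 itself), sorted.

1, 2, 4, 5, 6, 7, 8

Start at 2.
Its neighbours: 1, 4, 6, 7.
Then their neighbours: 5, 8.
Nothing further is reachable.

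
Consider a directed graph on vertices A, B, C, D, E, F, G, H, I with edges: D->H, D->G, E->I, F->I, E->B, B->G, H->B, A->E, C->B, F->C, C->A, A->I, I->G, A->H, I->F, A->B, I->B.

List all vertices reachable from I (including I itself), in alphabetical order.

A, B, C, E, F, G, H, I

Start at I.
Its neighbours: B, F, G.
Then their neighbours: C.
Then next layer: A.
Then next layer: E, H.
Nothing further is reachable.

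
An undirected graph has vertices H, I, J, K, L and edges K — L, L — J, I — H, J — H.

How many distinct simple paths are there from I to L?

1

I–H–J–L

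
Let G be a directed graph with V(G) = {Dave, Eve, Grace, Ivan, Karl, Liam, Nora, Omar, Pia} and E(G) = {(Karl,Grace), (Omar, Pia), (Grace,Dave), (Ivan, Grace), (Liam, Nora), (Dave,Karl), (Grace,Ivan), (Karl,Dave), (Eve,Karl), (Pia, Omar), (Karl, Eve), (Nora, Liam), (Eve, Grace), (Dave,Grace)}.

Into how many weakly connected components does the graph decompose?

3

From Dave: component {Dave, Eve, Grace, Ivan, Karl}.
From Liam: component {Liam, Nora}.
From Omar: component {Omar, Pia}.
That's 3 components.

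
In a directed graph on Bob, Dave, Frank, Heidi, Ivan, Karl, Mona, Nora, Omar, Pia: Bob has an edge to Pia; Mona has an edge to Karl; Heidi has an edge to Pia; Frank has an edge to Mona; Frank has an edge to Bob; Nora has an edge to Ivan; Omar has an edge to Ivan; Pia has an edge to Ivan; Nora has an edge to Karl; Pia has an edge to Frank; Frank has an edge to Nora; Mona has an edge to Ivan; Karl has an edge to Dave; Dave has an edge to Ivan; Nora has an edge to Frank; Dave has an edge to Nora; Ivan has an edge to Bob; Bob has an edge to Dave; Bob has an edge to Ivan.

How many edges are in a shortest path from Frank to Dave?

Distance 0: Frank.
Distance 1: Bob, Mona, Nora.
Distance 2: Dave, Ivan, Karl, Pia — contains Dave.

2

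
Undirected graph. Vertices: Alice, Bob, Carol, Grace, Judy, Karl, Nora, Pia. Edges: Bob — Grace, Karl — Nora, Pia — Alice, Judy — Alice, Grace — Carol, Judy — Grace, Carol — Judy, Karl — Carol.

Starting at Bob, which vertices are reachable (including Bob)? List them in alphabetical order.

Alice, Bob, Carol, Grace, Judy, Karl, Nora, Pia

Start at Bob.
Its neighbours: Grace.
Then their neighbours: Carol, Judy.
Then next layer: Alice, Karl.
Then next layer: Nora, Pia.
Every vertex is now reached.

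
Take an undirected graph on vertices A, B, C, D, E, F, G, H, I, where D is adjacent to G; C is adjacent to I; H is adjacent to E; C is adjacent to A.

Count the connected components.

5

From A: component {A, C, I}.
From B: component {B}.
From D: component {D, G}.
From E: component {E, H}.
From F: component {F}.
That's 5 components.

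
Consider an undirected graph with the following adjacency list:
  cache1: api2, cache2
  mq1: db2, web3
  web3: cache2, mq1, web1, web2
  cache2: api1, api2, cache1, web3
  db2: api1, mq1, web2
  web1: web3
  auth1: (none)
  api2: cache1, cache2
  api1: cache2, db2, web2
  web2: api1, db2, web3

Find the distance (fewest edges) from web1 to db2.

Distance 0: web1.
Distance 1: web3.
Distance 2: cache2, mq1, web2.
Distance 3: api1, api2, cache1, db2 — contains db2.

3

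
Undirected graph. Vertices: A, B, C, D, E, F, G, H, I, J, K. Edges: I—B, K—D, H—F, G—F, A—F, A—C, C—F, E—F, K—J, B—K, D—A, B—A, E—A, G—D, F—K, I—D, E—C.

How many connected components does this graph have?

1

From A: component {A, B, C, D, E, F, G, H, I, J, K}.
That's 1 component.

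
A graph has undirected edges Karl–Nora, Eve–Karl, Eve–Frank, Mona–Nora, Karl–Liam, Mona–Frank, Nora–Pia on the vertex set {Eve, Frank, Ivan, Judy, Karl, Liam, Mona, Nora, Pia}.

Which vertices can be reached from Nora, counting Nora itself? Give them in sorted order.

Start at Nora.
Its neighbours: Karl, Mona, Pia.
Then their neighbours: Eve, Frank, Liam.
Nothing further is reachable.

Eve, Frank, Karl, Liam, Mona, Nora, Pia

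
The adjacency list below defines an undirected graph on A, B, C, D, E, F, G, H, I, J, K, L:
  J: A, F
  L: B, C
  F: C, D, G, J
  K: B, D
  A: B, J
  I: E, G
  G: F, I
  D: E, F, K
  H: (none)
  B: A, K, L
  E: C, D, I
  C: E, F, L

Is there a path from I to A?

Explore from I.
Distance 1: reach E, G.
Distance 2: reach C, D, F.
Distance 3: reach J, K, L.
Distance 4: reach A, B.
Found A.

Yes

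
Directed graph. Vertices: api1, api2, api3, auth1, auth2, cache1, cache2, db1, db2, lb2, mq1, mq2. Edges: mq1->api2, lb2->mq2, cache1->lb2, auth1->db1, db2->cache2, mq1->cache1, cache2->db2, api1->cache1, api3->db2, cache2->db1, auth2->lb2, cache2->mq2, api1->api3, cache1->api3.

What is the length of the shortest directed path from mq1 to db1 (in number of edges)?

5

Distance 0: mq1.
Distance 1: api2, cache1.
Distance 2: api3, lb2.
Distance 3: db2, mq2.
Distance 4: cache2.
Distance 5: db1 — contains db1.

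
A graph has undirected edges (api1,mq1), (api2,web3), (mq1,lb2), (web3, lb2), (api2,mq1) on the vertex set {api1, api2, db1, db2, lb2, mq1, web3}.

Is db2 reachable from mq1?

Explore from mq1.
Distance 1: reach api1, api2, lb2.
Distance 2: reach web3.
The search is exhausted without reaching db2; it lies in a different component.

No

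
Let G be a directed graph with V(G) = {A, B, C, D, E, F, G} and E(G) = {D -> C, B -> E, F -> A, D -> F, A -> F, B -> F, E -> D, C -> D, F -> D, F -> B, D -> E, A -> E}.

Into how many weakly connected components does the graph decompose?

2

From A: component {A, B, C, D, E, F}.
From G: component {G}.
That's 2 components.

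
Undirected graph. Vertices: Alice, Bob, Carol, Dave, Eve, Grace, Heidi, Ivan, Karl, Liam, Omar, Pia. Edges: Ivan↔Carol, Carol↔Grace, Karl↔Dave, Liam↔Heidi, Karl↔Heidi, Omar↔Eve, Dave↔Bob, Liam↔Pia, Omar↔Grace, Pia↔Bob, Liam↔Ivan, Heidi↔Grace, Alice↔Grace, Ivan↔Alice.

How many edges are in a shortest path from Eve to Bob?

6

Distance 0: Eve.
Distance 1: Omar.
Distance 2: Grace.
Distance 3: Alice, Carol, Heidi.
Distance 4: Ivan, Karl, Liam.
Distance 5: Dave, Pia.
Distance 6: Bob — contains Bob.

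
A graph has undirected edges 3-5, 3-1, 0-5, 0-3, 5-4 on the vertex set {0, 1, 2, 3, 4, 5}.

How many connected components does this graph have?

From 0: component {0, 1, 3, 4, 5}.
From 2: component {2}.
That's 2 components.

2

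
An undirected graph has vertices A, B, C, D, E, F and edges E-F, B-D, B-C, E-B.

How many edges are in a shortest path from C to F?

3

Distance 0: C.
Distance 1: B.
Distance 2: D, E.
Distance 3: F — contains F.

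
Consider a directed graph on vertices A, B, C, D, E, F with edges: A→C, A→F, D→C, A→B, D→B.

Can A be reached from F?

F has no outgoing edges, so nothing is reachable from it.

No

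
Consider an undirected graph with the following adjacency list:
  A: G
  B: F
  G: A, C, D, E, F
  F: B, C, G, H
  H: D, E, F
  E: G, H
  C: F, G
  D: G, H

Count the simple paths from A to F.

A–G–C–F
A–G–D–H–F
A–G–E–H–F
A–G–F

4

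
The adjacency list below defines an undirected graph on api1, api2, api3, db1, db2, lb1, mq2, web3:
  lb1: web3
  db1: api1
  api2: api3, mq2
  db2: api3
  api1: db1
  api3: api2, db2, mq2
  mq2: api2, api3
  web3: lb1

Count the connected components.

3

From api1: component {api1, db1}.
From api2: component {api2, api3, db2, mq2}.
From lb1: component {lb1, web3}.
That's 3 components.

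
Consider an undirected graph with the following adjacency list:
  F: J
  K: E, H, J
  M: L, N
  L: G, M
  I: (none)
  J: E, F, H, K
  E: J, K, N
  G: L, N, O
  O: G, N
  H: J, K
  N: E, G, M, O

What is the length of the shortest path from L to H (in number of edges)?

5

Distance 0: L.
Distance 1: G, M.
Distance 2: N, O.
Distance 3: E.
Distance 4: J, K.
Distance 5: F, H — contains H.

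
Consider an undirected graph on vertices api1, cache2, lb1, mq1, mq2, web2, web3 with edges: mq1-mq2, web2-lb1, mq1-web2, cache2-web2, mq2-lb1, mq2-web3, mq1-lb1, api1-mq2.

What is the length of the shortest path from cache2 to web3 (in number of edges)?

Distance 0: cache2.
Distance 1: web2.
Distance 2: lb1, mq1.
Distance 3: mq2.
Distance 4: api1, web3 — contains web3.

4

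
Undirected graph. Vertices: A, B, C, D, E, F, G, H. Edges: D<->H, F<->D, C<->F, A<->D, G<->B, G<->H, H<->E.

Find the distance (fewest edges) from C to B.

Distance 0: C.
Distance 1: F.
Distance 2: D.
Distance 3: A, H.
Distance 4: E, G.
Distance 5: B — contains B.

5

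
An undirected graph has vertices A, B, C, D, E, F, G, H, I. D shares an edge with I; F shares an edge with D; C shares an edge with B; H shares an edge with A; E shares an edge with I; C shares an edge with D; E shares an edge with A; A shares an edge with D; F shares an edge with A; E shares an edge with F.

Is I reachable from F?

Explore from F.
Distance 1: reach A, D, E.
Distance 2: reach C, H, I.
Found I.

Yes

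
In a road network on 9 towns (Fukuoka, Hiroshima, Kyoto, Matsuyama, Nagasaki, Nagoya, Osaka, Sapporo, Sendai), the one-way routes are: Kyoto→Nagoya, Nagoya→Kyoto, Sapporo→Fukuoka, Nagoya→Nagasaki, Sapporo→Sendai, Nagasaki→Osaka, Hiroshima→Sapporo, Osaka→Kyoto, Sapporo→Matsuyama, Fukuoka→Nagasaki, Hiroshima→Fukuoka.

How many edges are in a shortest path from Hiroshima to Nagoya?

5

Distance 0: Hiroshima.
Distance 1: Fukuoka, Sapporo.
Distance 2: Matsuyama, Nagasaki, Sendai.
Distance 3: Osaka.
Distance 4: Kyoto.
Distance 5: Nagoya — contains Nagoya.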